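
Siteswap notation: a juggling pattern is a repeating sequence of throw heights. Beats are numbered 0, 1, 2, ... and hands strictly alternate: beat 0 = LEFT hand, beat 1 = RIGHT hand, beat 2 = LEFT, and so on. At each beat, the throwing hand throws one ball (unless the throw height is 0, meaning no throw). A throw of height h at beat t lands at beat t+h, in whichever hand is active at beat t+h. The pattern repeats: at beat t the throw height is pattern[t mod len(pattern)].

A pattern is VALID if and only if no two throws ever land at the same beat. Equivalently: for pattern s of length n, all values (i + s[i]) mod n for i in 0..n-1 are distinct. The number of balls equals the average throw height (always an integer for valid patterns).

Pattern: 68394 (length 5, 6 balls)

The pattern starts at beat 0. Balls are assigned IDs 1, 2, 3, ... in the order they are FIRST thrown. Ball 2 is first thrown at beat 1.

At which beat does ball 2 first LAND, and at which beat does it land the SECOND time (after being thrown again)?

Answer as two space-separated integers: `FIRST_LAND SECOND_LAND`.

Answer: 9 13

Derivation:
Beat 0 (L): throw ball1 h=6 -> lands@6:L; in-air after throw: [b1@6:L]
Beat 1 (R): throw ball2 h=8 -> lands@9:R; in-air after throw: [b1@6:L b2@9:R]
Beat 2 (L): throw ball3 h=3 -> lands@5:R; in-air after throw: [b3@5:R b1@6:L b2@9:R]
Beat 3 (R): throw ball4 h=9 -> lands@12:L; in-air after throw: [b3@5:R b1@6:L b2@9:R b4@12:L]
Beat 4 (L): throw ball5 h=4 -> lands@8:L; in-air after throw: [b3@5:R b1@6:L b5@8:L b2@9:R b4@12:L]
Beat 5 (R): throw ball3 h=6 -> lands@11:R; in-air after throw: [b1@6:L b5@8:L b2@9:R b3@11:R b4@12:L]
Beat 6 (L): throw ball1 h=8 -> lands@14:L; in-air after throw: [b5@8:L b2@9:R b3@11:R b4@12:L b1@14:L]
Beat 7 (R): throw ball6 h=3 -> lands@10:L; in-air after throw: [b5@8:L b2@9:R b6@10:L b3@11:R b4@12:L b1@14:L]
Beat 8 (L): throw ball5 h=9 -> lands@17:R; in-air after throw: [b2@9:R b6@10:L b3@11:R b4@12:L b1@14:L b5@17:R]
Beat 9 (R): throw ball2 h=4 -> lands@13:R; in-air after throw: [b6@10:L b3@11:R b4@12:L b2@13:R b1@14:L b5@17:R]
Beat 10 (L): throw ball6 h=6 -> lands@16:L; in-air after throw: [b3@11:R b4@12:L b2@13:R b1@14:L b6@16:L b5@17:R]
Beat 11 (R): throw ball3 h=8 -> lands@19:R; in-air after throw: [b4@12:L b2@13:R b1@14:L b6@16:L b5@17:R b3@19:R]
Ball 2: thrown@1 h=8 -> first land @9; rethrown@9 h=4 -> second land @13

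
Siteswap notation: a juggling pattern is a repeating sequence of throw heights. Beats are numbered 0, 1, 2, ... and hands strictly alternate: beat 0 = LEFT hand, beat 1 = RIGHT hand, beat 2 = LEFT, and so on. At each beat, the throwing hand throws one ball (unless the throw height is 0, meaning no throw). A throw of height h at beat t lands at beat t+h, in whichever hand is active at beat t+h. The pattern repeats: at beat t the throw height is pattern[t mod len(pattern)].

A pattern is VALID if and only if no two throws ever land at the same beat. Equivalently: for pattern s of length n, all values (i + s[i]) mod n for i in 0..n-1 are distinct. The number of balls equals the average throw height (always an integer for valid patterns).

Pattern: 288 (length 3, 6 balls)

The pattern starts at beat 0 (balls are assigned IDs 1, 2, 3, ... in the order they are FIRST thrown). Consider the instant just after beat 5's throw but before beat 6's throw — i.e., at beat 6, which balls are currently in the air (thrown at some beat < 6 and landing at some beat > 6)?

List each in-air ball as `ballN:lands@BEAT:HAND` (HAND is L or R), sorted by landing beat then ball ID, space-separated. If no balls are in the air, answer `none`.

Beat 0 (L): throw ball1 h=2 -> lands@2:L; in-air after throw: [b1@2:L]
Beat 1 (R): throw ball2 h=8 -> lands@9:R; in-air after throw: [b1@2:L b2@9:R]
Beat 2 (L): throw ball1 h=8 -> lands@10:L; in-air after throw: [b2@9:R b1@10:L]
Beat 3 (R): throw ball3 h=2 -> lands@5:R; in-air after throw: [b3@5:R b2@9:R b1@10:L]
Beat 4 (L): throw ball4 h=8 -> lands@12:L; in-air after throw: [b3@5:R b2@9:R b1@10:L b4@12:L]
Beat 5 (R): throw ball3 h=8 -> lands@13:R; in-air after throw: [b2@9:R b1@10:L b4@12:L b3@13:R]
Beat 6 (L): throw ball5 h=2 -> lands@8:L; in-air after throw: [b5@8:L b2@9:R b1@10:L b4@12:L b3@13:R]

Answer: ball2:lands@9:R ball1:lands@10:L ball4:lands@12:L ball3:lands@13:R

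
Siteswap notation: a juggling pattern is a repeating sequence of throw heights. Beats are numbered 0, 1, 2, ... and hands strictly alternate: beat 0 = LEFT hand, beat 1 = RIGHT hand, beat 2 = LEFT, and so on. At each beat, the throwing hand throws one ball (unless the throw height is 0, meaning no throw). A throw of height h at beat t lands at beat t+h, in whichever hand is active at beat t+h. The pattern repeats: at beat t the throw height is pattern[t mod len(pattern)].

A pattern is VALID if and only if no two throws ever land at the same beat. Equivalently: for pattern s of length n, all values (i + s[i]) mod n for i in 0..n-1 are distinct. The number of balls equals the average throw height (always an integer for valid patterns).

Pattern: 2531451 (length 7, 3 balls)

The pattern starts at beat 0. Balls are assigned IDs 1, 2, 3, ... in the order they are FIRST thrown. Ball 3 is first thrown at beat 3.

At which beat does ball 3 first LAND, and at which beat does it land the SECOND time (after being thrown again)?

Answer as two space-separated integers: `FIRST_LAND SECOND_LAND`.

Beat 0 (L): throw ball1 h=2 -> lands@2:L; in-air after throw: [b1@2:L]
Beat 1 (R): throw ball2 h=5 -> lands@6:L; in-air after throw: [b1@2:L b2@6:L]
Beat 2 (L): throw ball1 h=3 -> lands@5:R; in-air after throw: [b1@5:R b2@6:L]
Beat 3 (R): throw ball3 h=1 -> lands@4:L; in-air after throw: [b3@4:L b1@5:R b2@6:L]
Beat 4 (L): throw ball3 h=4 -> lands@8:L; in-air after throw: [b1@5:R b2@6:L b3@8:L]
Beat 5 (R): throw ball1 h=5 -> lands@10:L; in-air after throw: [b2@6:L b3@8:L b1@10:L]
Beat 6 (L): throw ball2 h=1 -> lands@7:R; in-air after throw: [b2@7:R b3@8:L b1@10:L]
Beat 7 (R): throw ball2 h=2 -> lands@9:R; in-air after throw: [b3@8:L b2@9:R b1@10:L]
Beat 8 (L): throw ball3 h=5 -> lands@13:R; in-air after throw: [b2@9:R b1@10:L b3@13:R]
Ball 3: thrown@3 h=1 -> first land @4; rethrown@4 h=4 -> second land @8

Answer: 4 8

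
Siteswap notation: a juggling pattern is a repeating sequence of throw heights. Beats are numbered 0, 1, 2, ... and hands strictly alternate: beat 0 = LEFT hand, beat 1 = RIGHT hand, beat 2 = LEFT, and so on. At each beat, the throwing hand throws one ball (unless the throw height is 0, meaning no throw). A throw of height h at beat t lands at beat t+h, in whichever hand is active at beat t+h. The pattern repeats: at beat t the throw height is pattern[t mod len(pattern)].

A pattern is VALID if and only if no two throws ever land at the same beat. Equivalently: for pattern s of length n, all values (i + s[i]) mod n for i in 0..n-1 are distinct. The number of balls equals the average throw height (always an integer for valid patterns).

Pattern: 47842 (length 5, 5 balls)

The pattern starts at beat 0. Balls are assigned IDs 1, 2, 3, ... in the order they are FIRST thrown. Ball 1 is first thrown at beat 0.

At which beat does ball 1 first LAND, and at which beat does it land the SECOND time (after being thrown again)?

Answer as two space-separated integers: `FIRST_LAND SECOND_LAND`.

Beat 0 (L): throw ball1 h=4 -> lands@4:L; in-air after throw: [b1@4:L]
Beat 1 (R): throw ball2 h=7 -> lands@8:L; in-air after throw: [b1@4:L b2@8:L]
Beat 2 (L): throw ball3 h=8 -> lands@10:L; in-air after throw: [b1@4:L b2@8:L b3@10:L]
Beat 3 (R): throw ball4 h=4 -> lands@7:R; in-air after throw: [b1@4:L b4@7:R b2@8:L b3@10:L]
Beat 4 (L): throw ball1 h=2 -> lands@6:L; in-air after throw: [b1@6:L b4@7:R b2@8:L b3@10:L]
Beat 5 (R): throw ball5 h=4 -> lands@9:R; in-air after throw: [b1@6:L b4@7:R b2@8:L b5@9:R b3@10:L]
Beat 6 (L): throw ball1 h=7 -> lands@13:R; in-air after throw: [b4@7:R b2@8:L b5@9:R b3@10:L b1@13:R]
Ball 1: thrown@0 h=4 -> first land @4; rethrown@4 h=2 -> second land @6

Answer: 4 6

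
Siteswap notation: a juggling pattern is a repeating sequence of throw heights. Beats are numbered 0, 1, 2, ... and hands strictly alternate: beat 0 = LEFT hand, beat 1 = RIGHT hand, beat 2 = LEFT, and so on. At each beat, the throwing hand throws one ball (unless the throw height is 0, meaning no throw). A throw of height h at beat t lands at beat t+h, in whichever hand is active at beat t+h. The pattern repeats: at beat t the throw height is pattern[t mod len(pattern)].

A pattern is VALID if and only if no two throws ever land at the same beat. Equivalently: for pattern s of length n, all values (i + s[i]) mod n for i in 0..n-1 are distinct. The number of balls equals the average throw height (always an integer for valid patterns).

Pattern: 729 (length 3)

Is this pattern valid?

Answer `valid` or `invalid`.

i=0: (i + s[i]) mod n = (0 + 7) mod 3 = 1
i=1: (i + s[i]) mod n = (1 + 2) mod 3 = 0
i=2: (i + s[i]) mod n = (2 + 9) mod 3 = 2
Residues: [1, 0, 2], distinct: True

Answer: valid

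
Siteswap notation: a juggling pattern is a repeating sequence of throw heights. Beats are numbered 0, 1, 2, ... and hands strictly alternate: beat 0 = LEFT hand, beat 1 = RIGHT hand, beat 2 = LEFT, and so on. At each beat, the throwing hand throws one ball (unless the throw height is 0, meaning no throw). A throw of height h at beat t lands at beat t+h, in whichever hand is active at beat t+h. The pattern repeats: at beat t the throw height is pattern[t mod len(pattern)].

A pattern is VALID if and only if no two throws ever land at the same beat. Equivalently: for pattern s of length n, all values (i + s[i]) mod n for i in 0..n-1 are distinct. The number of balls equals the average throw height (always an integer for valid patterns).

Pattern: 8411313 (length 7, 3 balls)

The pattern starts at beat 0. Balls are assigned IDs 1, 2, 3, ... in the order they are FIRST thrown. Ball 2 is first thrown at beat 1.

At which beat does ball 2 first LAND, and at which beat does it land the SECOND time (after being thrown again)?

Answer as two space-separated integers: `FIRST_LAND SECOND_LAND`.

Answer: 5 6

Derivation:
Beat 0 (L): throw ball1 h=8 -> lands@8:L; in-air after throw: [b1@8:L]
Beat 1 (R): throw ball2 h=4 -> lands@5:R; in-air after throw: [b2@5:R b1@8:L]
Beat 2 (L): throw ball3 h=1 -> lands@3:R; in-air after throw: [b3@3:R b2@5:R b1@8:L]
Beat 3 (R): throw ball3 h=1 -> lands@4:L; in-air after throw: [b3@4:L b2@5:R b1@8:L]
Beat 4 (L): throw ball3 h=3 -> lands@7:R; in-air after throw: [b2@5:R b3@7:R b1@8:L]
Beat 5 (R): throw ball2 h=1 -> lands@6:L; in-air after throw: [b2@6:L b3@7:R b1@8:L]
Beat 6 (L): throw ball2 h=3 -> lands@9:R; in-air after throw: [b3@7:R b1@8:L b2@9:R]
Ball 2: thrown@1 h=4 -> first land @5; rethrown@5 h=1 -> second land @6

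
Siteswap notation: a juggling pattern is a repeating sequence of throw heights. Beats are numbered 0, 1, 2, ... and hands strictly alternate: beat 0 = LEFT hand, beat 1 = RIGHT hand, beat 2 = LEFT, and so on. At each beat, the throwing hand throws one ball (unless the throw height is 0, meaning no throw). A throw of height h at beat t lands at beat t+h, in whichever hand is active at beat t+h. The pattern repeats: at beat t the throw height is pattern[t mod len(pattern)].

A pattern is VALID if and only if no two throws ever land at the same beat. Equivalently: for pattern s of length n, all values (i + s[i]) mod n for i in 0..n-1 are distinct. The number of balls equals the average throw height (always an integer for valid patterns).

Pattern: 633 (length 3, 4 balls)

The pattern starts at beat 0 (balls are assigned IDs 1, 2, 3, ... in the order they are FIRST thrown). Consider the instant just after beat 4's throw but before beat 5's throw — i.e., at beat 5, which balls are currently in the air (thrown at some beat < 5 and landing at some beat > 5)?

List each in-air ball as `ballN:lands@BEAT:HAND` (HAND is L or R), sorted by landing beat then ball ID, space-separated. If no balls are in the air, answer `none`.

Beat 0 (L): throw ball1 h=6 -> lands@6:L; in-air after throw: [b1@6:L]
Beat 1 (R): throw ball2 h=3 -> lands@4:L; in-air after throw: [b2@4:L b1@6:L]
Beat 2 (L): throw ball3 h=3 -> lands@5:R; in-air after throw: [b2@4:L b3@5:R b1@6:L]
Beat 3 (R): throw ball4 h=6 -> lands@9:R; in-air after throw: [b2@4:L b3@5:R b1@6:L b4@9:R]
Beat 4 (L): throw ball2 h=3 -> lands@7:R; in-air after throw: [b3@5:R b1@6:L b2@7:R b4@9:R]
Beat 5 (R): throw ball3 h=3 -> lands@8:L; in-air after throw: [b1@6:L b2@7:R b3@8:L b4@9:R]

Answer: ball1:lands@6:L ball2:lands@7:R ball4:lands@9:R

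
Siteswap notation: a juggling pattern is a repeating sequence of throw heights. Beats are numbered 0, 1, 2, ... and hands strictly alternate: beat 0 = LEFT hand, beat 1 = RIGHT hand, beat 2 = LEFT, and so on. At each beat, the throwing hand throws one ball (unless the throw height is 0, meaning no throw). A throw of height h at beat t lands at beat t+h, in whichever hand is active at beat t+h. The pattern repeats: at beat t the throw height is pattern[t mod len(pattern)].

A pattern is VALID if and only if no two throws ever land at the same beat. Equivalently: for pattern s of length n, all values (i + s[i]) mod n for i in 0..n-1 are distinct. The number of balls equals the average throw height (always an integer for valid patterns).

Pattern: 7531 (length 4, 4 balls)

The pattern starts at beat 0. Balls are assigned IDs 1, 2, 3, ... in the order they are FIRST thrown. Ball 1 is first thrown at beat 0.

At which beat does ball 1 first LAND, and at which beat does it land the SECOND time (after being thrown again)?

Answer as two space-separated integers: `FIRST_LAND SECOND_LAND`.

Answer: 7 8

Derivation:
Beat 0 (L): throw ball1 h=7 -> lands@7:R; in-air after throw: [b1@7:R]
Beat 1 (R): throw ball2 h=5 -> lands@6:L; in-air after throw: [b2@6:L b1@7:R]
Beat 2 (L): throw ball3 h=3 -> lands@5:R; in-air after throw: [b3@5:R b2@6:L b1@7:R]
Beat 3 (R): throw ball4 h=1 -> lands@4:L; in-air after throw: [b4@4:L b3@5:R b2@6:L b1@7:R]
Beat 4 (L): throw ball4 h=7 -> lands@11:R; in-air after throw: [b3@5:R b2@6:L b1@7:R b4@11:R]
Beat 5 (R): throw ball3 h=5 -> lands@10:L; in-air after throw: [b2@6:L b1@7:R b3@10:L b4@11:R]
Beat 6 (L): throw ball2 h=3 -> lands@9:R; in-air after throw: [b1@7:R b2@9:R b3@10:L b4@11:R]
Beat 7 (R): throw ball1 h=1 -> lands@8:L; in-air after throw: [b1@8:L b2@9:R b3@10:L b4@11:R]
Beat 8 (L): throw ball1 h=7 -> lands@15:R; in-air after throw: [b2@9:R b3@10:L b4@11:R b1@15:R]
Ball 1: thrown@0 h=7 -> first land @7; rethrown@7 h=1 -> second land @8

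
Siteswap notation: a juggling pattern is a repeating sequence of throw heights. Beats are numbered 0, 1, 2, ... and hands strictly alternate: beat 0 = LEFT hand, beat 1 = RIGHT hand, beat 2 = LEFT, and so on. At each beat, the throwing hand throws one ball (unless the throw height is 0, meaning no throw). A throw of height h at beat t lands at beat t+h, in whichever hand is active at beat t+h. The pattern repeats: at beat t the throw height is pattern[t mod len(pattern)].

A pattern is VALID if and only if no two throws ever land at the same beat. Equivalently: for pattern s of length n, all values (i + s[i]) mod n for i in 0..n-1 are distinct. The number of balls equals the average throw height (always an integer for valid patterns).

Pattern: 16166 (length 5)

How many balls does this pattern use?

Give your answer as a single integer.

Pattern = [1, 6, 1, 6, 6], length n = 5
  position 0: throw height = 1, running sum = 1
  position 1: throw height = 6, running sum = 7
  position 2: throw height = 1, running sum = 8
  position 3: throw height = 6, running sum = 14
  position 4: throw height = 6, running sum = 20
Total sum = 20; balls = sum / n = 20 / 5 = 4

Answer: 4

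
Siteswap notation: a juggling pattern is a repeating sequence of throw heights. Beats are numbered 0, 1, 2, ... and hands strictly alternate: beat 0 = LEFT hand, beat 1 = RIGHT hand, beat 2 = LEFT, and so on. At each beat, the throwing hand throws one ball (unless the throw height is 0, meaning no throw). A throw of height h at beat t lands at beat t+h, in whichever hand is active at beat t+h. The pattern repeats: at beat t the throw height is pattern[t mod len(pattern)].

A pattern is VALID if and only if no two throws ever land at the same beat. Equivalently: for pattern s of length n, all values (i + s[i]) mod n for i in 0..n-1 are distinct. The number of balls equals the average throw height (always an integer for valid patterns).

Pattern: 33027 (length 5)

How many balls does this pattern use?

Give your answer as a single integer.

Pattern = [3, 3, 0, 2, 7], length n = 5
  position 0: throw height = 3, running sum = 3
  position 1: throw height = 3, running sum = 6
  position 2: throw height = 0, running sum = 6
  position 3: throw height = 2, running sum = 8
  position 4: throw height = 7, running sum = 15
Total sum = 15; balls = sum / n = 15 / 5 = 3

Answer: 3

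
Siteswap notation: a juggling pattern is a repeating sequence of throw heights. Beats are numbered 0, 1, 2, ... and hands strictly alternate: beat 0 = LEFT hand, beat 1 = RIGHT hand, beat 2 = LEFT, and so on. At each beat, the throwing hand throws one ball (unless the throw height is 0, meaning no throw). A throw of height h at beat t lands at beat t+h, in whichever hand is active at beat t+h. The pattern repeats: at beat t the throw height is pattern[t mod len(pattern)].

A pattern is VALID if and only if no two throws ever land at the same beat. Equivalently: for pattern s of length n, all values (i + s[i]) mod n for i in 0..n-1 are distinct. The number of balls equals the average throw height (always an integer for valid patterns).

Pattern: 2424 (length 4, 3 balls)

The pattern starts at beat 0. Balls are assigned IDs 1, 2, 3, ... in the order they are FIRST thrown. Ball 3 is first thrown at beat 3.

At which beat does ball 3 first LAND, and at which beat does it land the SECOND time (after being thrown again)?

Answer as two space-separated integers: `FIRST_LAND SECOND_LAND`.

Beat 0 (L): throw ball1 h=2 -> lands@2:L; in-air after throw: [b1@2:L]
Beat 1 (R): throw ball2 h=4 -> lands@5:R; in-air after throw: [b1@2:L b2@5:R]
Beat 2 (L): throw ball1 h=2 -> lands@4:L; in-air after throw: [b1@4:L b2@5:R]
Beat 3 (R): throw ball3 h=4 -> lands@7:R; in-air after throw: [b1@4:L b2@5:R b3@7:R]
Beat 4 (L): throw ball1 h=2 -> lands@6:L; in-air after throw: [b2@5:R b1@6:L b3@7:R]
Beat 5 (R): throw ball2 h=4 -> lands@9:R; in-air after throw: [b1@6:L b3@7:R b2@9:R]
Beat 6 (L): throw ball1 h=2 -> lands@8:L; in-air after throw: [b3@7:R b1@8:L b2@9:R]
Beat 7 (R): throw ball3 h=4 -> lands@11:R; in-air after throw: [b1@8:L b2@9:R b3@11:R]
Beat 8 (L): throw ball1 h=2 -> lands@10:L; in-air after throw: [b2@9:R b1@10:L b3@11:R]
Beat 9 (R): throw ball2 h=4 -> lands@13:R; in-air after throw: [b1@10:L b3@11:R b2@13:R]
Beat 10 (L): throw ball1 h=2 -> lands@12:L; in-air after throw: [b3@11:R b1@12:L b2@13:R]
Beat 11 (R): throw ball3 h=4 -> lands@15:R; in-air after throw: [b1@12:L b2@13:R b3@15:R]
Ball 3: thrown@3 h=4 -> first land @7; rethrown@7 h=4 -> second land @11

Answer: 7 11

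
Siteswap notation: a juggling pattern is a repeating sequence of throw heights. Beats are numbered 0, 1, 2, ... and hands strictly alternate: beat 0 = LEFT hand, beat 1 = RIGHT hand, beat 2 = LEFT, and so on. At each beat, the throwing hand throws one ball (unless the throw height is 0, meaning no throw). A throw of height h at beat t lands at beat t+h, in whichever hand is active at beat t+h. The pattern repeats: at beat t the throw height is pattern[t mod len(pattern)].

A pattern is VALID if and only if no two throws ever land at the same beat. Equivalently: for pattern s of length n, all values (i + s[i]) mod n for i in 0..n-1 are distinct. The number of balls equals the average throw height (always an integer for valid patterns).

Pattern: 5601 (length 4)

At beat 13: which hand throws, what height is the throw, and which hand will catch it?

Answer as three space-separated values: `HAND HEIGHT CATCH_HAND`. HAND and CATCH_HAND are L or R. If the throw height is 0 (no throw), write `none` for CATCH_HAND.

Answer: R 6 R

Derivation:
Beat 13: 13 mod 2 = 1, so hand = R
Throw height = pattern[13 mod 4] = pattern[1] = 6
Lands at beat 13+6=19, 19 mod 2 = 1, so catch hand = R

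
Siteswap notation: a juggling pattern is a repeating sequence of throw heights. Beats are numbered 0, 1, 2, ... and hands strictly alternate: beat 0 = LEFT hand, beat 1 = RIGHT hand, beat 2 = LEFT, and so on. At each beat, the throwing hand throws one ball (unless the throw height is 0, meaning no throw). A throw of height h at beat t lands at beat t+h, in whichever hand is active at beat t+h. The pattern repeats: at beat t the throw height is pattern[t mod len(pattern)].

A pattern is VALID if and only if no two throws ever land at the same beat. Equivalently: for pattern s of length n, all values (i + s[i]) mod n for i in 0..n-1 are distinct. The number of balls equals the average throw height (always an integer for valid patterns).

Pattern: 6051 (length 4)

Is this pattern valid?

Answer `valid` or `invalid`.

Answer: valid

Derivation:
i=0: (i + s[i]) mod n = (0 + 6) mod 4 = 2
i=1: (i + s[i]) mod n = (1 + 0) mod 4 = 1
i=2: (i + s[i]) mod n = (2 + 5) mod 4 = 3
i=3: (i + s[i]) mod n = (3 + 1) mod 4 = 0
Residues: [2, 1, 3, 0], distinct: True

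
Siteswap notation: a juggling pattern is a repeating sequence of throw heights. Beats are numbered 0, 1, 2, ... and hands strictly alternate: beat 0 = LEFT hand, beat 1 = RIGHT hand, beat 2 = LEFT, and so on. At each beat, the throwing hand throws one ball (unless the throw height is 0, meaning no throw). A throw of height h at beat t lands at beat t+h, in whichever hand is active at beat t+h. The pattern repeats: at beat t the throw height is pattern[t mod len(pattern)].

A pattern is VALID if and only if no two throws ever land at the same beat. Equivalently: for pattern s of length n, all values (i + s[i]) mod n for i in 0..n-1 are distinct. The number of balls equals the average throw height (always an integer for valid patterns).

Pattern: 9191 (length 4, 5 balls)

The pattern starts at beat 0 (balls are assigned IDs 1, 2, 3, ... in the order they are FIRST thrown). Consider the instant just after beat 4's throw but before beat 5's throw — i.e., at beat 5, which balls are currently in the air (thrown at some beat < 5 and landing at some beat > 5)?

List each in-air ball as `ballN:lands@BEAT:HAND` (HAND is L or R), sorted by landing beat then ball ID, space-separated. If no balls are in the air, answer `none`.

Beat 0 (L): throw ball1 h=9 -> lands@9:R; in-air after throw: [b1@9:R]
Beat 1 (R): throw ball2 h=1 -> lands@2:L; in-air after throw: [b2@2:L b1@9:R]
Beat 2 (L): throw ball2 h=9 -> lands@11:R; in-air after throw: [b1@9:R b2@11:R]
Beat 3 (R): throw ball3 h=1 -> lands@4:L; in-air after throw: [b3@4:L b1@9:R b2@11:R]
Beat 4 (L): throw ball3 h=9 -> lands@13:R; in-air after throw: [b1@9:R b2@11:R b3@13:R]
Beat 5 (R): throw ball4 h=1 -> lands@6:L; in-air after throw: [b4@6:L b1@9:R b2@11:R b3@13:R]

Answer: ball1:lands@9:R ball2:lands@11:R ball3:lands@13:R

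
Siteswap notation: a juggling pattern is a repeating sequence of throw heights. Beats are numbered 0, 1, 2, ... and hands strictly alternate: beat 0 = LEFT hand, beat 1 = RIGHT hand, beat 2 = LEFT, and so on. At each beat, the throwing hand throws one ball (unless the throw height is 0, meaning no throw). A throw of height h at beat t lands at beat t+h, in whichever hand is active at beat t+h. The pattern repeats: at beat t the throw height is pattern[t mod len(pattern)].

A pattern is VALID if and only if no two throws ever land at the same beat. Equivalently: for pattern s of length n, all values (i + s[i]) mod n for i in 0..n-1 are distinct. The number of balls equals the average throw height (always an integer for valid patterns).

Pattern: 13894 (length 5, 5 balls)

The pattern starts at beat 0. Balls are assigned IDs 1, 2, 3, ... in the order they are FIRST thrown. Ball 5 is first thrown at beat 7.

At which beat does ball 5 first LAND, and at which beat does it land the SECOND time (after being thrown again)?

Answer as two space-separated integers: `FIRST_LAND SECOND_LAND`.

Beat 0 (L): throw ball1 h=1 -> lands@1:R; in-air after throw: [b1@1:R]
Beat 1 (R): throw ball1 h=3 -> lands@4:L; in-air after throw: [b1@4:L]
Beat 2 (L): throw ball2 h=8 -> lands@10:L; in-air after throw: [b1@4:L b2@10:L]
Beat 3 (R): throw ball3 h=9 -> lands@12:L; in-air after throw: [b1@4:L b2@10:L b3@12:L]
Beat 4 (L): throw ball1 h=4 -> lands@8:L; in-air after throw: [b1@8:L b2@10:L b3@12:L]
Beat 5 (R): throw ball4 h=1 -> lands@6:L; in-air after throw: [b4@6:L b1@8:L b2@10:L b3@12:L]
Beat 6 (L): throw ball4 h=3 -> lands@9:R; in-air after throw: [b1@8:L b4@9:R b2@10:L b3@12:L]
Beat 7 (R): throw ball5 h=8 -> lands@15:R; in-air after throw: [b1@8:L b4@9:R b2@10:L b3@12:L b5@15:R]
Beat 8 (L): throw ball1 h=9 -> lands@17:R; in-air after throw: [b4@9:R b2@10:L b3@12:L b5@15:R b1@17:R]
Beat 9 (R): throw ball4 h=4 -> lands@13:R; in-air after throw: [b2@10:L b3@12:L b4@13:R b5@15:R b1@17:R]
Beat 10 (L): throw ball2 h=1 -> lands@11:R; in-air after throw: [b2@11:R b3@12:L b4@13:R b5@15:R b1@17:R]
Beat 11 (R): throw ball2 h=3 -> lands@14:L; in-air after throw: [b3@12:L b4@13:R b2@14:L b5@15:R b1@17:R]
Beat 12 (L): throw ball3 h=8 -> lands@20:L; in-air after throw: [b4@13:R b2@14:L b5@15:R b1@17:R b3@20:L]
Beat 13 (R): throw ball4 h=9 -> lands@22:L; in-air after throw: [b2@14:L b5@15:R b1@17:R b3@20:L b4@22:L]
Beat 14 (L): throw ball2 h=4 -> lands@18:L; in-air after throw: [b5@15:R b1@17:R b2@18:L b3@20:L b4@22:L]
Beat 15 (R): throw ball5 h=1 -> lands@16:L; in-air after throw: [b5@16:L b1@17:R b2@18:L b3@20:L b4@22:L]
Beat 16 (L): throw ball5 h=3 -> lands@19:R; in-air after throw: [b1@17:R b2@18:L b5@19:R b3@20:L b4@22:L]
Ball 5: thrown@7 h=8 -> first land @15; rethrown@15 h=1 -> second land @16

Answer: 15 16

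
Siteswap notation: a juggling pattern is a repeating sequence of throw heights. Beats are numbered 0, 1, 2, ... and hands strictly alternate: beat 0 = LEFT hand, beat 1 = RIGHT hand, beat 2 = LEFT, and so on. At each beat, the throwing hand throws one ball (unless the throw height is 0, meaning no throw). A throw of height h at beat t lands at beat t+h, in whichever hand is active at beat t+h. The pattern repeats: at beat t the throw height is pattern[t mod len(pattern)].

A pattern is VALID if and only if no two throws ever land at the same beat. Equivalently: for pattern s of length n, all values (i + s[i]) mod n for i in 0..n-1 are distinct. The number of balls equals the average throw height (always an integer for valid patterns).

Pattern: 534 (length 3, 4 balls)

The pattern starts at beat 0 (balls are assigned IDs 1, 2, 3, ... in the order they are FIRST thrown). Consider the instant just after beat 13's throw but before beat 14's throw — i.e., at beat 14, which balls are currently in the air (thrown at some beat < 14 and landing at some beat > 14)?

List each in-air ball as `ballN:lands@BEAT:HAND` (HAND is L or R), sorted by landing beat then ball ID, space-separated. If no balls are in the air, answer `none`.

Answer: ball3:lands@15:R ball2:lands@16:L ball4:lands@17:R

Derivation:
Beat 0 (L): throw ball1 h=5 -> lands@5:R; in-air after throw: [b1@5:R]
Beat 1 (R): throw ball2 h=3 -> lands@4:L; in-air after throw: [b2@4:L b1@5:R]
Beat 2 (L): throw ball3 h=4 -> lands@6:L; in-air after throw: [b2@4:L b1@5:R b3@6:L]
Beat 3 (R): throw ball4 h=5 -> lands@8:L; in-air after throw: [b2@4:L b1@5:R b3@6:L b4@8:L]
Beat 4 (L): throw ball2 h=3 -> lands@7:R; in-air after throw: [b1@5:R b3@6:L b2@7:R b4@8:L]
Beat 5 (R): throw ball1 h=4 -> lands@9:R; in-air after throw: [b3@6:L b2@7:R b4@8:L b1@9:R]
Beat 6 (L): throw ball3 h=5 -> lands@11:R; in-air after throw: [b2@7:R b4@8:L b1@9:R b3@11:R]
Beat 7 (R): throw ball2 h=3 -> lands@10:L; in-air after throw: [b4@8:L b1@9:R b2@10:L b3@11:R]
Beat 8 (L): throw ball4 h=4 -> lands@12:L; in-air after throw: [b1@9:R b2@10:L b3@11:R b4@12:L]
Beat 9 (R): throw ball1 h=5 -> lands@14:L; in-air after throw: [b2@10:L b3@11:R b4@12:L b1@14:L]
Beat 10 (L): throw ball2 h=3 -> lands@13:R; in-air after throw: [b3@11:R b4@12:L b2@13:R b1@14:L]
Beat 11 (R): throw ball3 h=4 -> lands@15:R; in-air after throw: [b4@12:L b2@13:R b1@14:L b3@15:R]
Beat 12 (L): throw ball4 h=5 -> lands@17:R; in-air after throw: [b2@13:R b1@14:L b3@15:R b4@17:R]
Beat 13 (R): throw ball2 h=3 -> lands@16:L; in-air after throw: [b1@14:L b3@15:R b2@16:L b4@17:R]
Beat 14 (L): throw ball1 h=4 -> lands@18:L; in-air after throw: [b3@15:R b2@16:L b4@17:R b1@18:L]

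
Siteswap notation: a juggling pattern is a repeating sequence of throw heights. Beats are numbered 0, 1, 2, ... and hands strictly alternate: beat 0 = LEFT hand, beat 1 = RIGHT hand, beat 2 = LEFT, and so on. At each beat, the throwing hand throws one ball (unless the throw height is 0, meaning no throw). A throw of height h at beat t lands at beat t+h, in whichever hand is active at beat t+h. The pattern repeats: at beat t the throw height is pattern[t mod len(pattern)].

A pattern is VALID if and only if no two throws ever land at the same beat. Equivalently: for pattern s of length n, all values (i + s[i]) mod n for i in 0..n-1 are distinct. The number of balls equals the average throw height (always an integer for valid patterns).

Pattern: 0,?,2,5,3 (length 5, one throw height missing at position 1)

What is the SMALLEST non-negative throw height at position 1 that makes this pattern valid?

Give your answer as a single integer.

Answer: 0

Derivation:
i=0: (0 + 0) mod 5 = 0
i=1: s[i]=? (unknown)
i=2: (2 + 2) mod 5 = 4
i=3: (3 + 5) mod 5 = 3
i=4: (4 + 3) mod 5 = 2
Known residues: [0, 2, 3, 4]; need a permutation of 0..4, so missing residue r = 1
Need (1 + s) mod 5 = 1; smallest s = (1 - 1) mod 5 = 0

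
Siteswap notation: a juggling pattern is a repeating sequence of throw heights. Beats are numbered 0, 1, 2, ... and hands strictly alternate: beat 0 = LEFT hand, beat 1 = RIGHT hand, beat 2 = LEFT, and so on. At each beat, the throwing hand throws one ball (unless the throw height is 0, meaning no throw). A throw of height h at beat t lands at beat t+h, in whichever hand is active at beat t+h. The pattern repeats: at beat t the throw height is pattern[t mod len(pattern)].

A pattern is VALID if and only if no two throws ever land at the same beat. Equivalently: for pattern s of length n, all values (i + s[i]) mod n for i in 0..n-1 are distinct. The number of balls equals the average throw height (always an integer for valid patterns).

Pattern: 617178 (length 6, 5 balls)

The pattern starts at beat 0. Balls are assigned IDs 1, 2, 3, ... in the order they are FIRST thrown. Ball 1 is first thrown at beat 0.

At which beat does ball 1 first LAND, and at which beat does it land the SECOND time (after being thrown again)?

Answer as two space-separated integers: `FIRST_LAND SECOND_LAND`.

Answer: 6 12

Derivation:
Beat 0 (L): throw ball1 h=6 -> lands@6:L; in-air after throw: [b1@6:L]
Beat 1 (R): throw ball2 h=1 -> lands@2:L; in-air after throw: [b2@2:L b1@6:L]
Beat 2 (L): throw ball2 h=7 -> lands@9:R; in-air after throw: [b1@6:L b2@9:R]
Beat 3 (R): throw ball3 h=1 -> lands@4:L; in-air after throw: [b3@4:L b1@6:L b2@9:R]
Beat 4 (L): throw ball3 h=7 -> lands@11:R; in-air after throw: [b1@6:L b2@9:R b3@11:R]
Beat 5 (R): throw ball4 h=8 -> lands@13:R; in-air after throw: [b1@6:L b2@9:R b3@11:R b4@13:R]
Beat 6 (L): throw ball1 h=6 -> lands@12:L; in-air after throw: [b2@9:R b3@11:R b1@12:L b4@13:R]
Beat 7 (R): throw ball5 h=1 -> lands@8:L; in-air after throw: [b5@8:L b2@9:R b3@11:R b1@12:L b4@13:R]
Beat 8 (L): throw ball5 h=7 -> lands@15:R; in-air after throw: [b2@9:R b3@11:R b1@12:L b4@13:R b5@15:R]
Beat 9 (R): throw ball2 h=1 -> lands@10:L; in-air after throw: [b2@10:L b3@11:R b1@12:L b4@13:R b5@15:R]
Beat 10 (L): throw ball2 h=7 -> lands@17:R; in-air after throw: [b3@11:R b1@12:L b4@13:R b5@15:R b2@17:R]
Beat 11 (R): throw ball3 h=8 -> lands@19:R; in-air after throw: [b1@12:L b4@13:R b5@15:R b2@17:R b3@19:R]
Beat 12 (L): throw ball1 h=6 -> lands@18:L; in-air after throw: [b4@13:R b5@15:R b2@17:R b1@18:L b3@19:R]
Ball 1: thrown@0 h=6 -> first land @6; rethrown@6 h=6 -> second land @12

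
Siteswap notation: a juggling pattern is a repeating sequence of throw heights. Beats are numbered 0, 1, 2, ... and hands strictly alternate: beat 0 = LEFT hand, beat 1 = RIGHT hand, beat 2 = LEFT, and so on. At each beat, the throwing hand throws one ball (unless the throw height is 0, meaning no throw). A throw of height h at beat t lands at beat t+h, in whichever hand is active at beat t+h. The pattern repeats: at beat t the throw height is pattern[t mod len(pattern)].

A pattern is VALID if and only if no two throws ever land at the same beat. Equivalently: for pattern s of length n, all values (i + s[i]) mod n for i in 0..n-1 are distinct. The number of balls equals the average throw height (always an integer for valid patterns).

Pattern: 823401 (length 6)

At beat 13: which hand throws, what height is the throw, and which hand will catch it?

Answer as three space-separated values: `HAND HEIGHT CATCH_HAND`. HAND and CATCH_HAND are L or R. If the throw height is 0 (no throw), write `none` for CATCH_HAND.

Beat 13: 13 mod 2 = 1, so hand = R
Throw height = pattern[13 mod 6] = pattern[1] = 2
Lands at beat 13+2=15, 15 mod 2 = 1, so catch hand = R

Answer: R 2 R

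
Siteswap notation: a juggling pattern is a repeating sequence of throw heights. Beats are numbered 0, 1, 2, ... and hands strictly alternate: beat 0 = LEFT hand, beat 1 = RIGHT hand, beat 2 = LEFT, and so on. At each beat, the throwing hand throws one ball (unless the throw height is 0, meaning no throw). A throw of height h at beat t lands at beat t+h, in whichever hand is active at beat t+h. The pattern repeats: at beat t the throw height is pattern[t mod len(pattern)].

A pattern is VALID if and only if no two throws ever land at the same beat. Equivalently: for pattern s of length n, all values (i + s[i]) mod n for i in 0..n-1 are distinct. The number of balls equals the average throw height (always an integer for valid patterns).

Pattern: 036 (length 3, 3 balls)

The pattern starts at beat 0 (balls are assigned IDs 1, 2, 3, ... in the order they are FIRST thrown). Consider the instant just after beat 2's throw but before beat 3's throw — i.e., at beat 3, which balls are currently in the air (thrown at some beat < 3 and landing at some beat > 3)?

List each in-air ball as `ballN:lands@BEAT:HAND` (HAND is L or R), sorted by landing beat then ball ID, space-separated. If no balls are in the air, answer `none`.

Answer: ball1:lands@4:L ball2:lands@8:L

Derivation:
Beat 1 (R): throw ball1 h=3 -> lands@4:L; in-air after throw: [b1@4:L]
Beat 2 (L): throw ball2 h=6 -> lands@8:L; in-air after throw: [b1@4:L b2@8:L]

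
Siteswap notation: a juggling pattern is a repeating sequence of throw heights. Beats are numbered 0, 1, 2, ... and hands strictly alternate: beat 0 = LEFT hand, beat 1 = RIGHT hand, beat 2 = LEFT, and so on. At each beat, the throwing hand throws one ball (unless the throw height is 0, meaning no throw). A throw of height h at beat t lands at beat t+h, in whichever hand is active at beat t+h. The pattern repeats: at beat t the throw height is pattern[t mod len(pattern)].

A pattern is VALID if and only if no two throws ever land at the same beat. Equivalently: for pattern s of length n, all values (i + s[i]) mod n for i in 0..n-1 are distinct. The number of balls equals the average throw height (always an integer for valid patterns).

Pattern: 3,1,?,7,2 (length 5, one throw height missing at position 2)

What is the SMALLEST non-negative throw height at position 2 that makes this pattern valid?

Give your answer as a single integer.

Answer: 2

Derivation:
i=0: (0 + 3) mod 5 = 3
i=1: (1 + 1) mod 5 = 2
i=2: s[i]=? (unknown)
i=3: (3 + 7) mod 5 = 0
i=4: (4 + 2) mod 5 = 1
Known residues: [0, 1, 2, 3]; need a permutation of 0..4, so missing residue r = 4
Need (2 + s) mod 5 = 4; smallest s = (4 - 2) mod 5 = 2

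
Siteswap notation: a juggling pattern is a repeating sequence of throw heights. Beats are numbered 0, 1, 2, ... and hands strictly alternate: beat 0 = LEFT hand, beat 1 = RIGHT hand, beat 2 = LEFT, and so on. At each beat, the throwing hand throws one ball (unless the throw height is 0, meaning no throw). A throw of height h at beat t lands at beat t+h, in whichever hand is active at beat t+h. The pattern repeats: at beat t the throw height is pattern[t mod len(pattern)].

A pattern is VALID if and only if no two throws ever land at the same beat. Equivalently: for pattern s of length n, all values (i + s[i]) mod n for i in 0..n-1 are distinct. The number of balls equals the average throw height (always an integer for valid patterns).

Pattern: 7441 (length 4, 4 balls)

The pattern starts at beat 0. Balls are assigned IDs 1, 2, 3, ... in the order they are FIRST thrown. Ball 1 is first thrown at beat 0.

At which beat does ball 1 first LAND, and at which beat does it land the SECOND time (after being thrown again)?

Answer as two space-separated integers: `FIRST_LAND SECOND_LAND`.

Answer: 7 8

Derivation:
Beat 0 (L): throw ball1 h=7 -> lands@7:R; in-air after throw: [b1@7:R]
Beat 1 (R): throw ball2 h=4 -> lands@5:R; in-air after throw: [b2@5:R b1@7:R]
Beat 2 (L): throw ball3 h=4 -> lands@6:L; in-air after throw: [b2@5:R b3@6:L b1@7:R]
Beat 3 (R): throw ball4 h=1 -> lands@4:L; in-air after throw: [b4@4:L b2@5:R b3@6:L b1@7:R]
Beat 4 (L): throw ball4 h=7 -> lands@11:R; in-air after throw: [b2@5:R b3@6:L b1@7:R b4@11:R]
Beat 5 (R): throw ball2 h=4 -> lands@9:R; in-air after throw: [b3@6:L b1@7:R b2@9:R b4@11:R]
Beat 6 (L): throw ball3 h=4 -> lands@10:L; in-air after throw: [b1@7:R b2@9:R b3@10:L b4@11:R]
Beat 7 (R): throw ball1 h=1 -> lands@8:L; in-air after throw: [b1@8:L b2@9:R b3@10:L b4@11:R]
Beat 8 (L): throw ball1 h=7 -> lands@15:R; in-air after throw: [b2@9:R b3@10:L b4@11:R b1@15:R]
Ball 1: thrown@0 h=7 -> first land @7; rethrown@7 h=1 -> second land @8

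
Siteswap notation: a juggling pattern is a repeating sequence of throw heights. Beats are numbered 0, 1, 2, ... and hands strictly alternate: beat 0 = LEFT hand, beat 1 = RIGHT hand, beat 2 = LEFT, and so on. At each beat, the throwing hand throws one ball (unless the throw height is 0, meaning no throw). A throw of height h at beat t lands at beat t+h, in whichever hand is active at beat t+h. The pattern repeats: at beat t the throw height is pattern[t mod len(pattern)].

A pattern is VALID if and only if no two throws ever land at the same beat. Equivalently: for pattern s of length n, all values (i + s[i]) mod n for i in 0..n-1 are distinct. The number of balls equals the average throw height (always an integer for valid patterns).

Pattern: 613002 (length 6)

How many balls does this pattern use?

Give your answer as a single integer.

Answer: 2

Derivation:
Pattern = [6, 1, 3, 0, 0, 2], length n = 6
  position 0: throw height = 6, running sum = 6
  position 1: throw height = 1, running sum = 7
  position 2: throw height = 3, running sum = 10
  position 3: throw height = 0, running sum = 10
  position 4: throw height = 0, running sum = 10
  position 5: throw height = 2, running sum = 12
Total sum = 12; balls = sum / n = 12 / 6 = 2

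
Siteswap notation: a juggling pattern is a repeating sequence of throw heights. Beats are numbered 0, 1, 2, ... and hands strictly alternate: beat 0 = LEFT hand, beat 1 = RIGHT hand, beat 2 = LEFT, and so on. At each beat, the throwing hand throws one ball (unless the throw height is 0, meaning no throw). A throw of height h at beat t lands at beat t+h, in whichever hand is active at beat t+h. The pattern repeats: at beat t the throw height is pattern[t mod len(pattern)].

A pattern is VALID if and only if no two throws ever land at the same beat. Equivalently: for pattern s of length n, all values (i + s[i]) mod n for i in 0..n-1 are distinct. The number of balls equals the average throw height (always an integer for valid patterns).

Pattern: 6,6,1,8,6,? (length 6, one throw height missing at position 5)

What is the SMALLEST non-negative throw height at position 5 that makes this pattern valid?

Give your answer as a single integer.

i=0: (0 + 6) mod 6 = 0
i=1: (1 + 6) mod 6 = 1
i=2: (2 + 1) mod 6 = 3
i=3: (3 + 8) mod 6 = 5
i=4: (4 + 6) mod 6 = 4
i=5: s[i]=? (unknown)
Known residues: [0, 1, 3, 4, 5]; need a permutation of 0..5, so missing residue r = 2
Need (5 + s) mod 6 = 2; smallest s = (2 - 5) mod 6 = 3

Answer: 3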